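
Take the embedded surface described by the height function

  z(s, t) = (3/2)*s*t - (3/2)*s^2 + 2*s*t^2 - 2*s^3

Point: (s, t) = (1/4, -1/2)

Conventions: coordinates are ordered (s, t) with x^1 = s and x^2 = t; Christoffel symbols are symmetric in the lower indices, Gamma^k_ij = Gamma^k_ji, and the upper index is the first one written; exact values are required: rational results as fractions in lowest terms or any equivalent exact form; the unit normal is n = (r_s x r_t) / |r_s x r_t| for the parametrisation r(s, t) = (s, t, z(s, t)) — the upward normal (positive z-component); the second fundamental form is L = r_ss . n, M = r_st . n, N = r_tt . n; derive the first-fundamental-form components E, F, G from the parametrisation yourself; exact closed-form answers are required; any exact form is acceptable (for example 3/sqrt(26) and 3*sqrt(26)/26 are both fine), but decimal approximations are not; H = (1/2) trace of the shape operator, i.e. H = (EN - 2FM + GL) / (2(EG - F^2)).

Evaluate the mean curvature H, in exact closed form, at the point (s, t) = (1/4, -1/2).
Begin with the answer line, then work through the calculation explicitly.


Answer: H = -194*sqrt(186)/8649

z_s = -11/8, z_t = -1/8, z_ss = -6, z_st = -1/2, z_tt = 1
E = 185/64, F = 11/64, G = 65/64; answer radicand W^2 = 93/32
unnormalised second-form numerators: l = -6, m = -1/2, n = 1; L = l/sqrt(93/32), and similarly M = m/sqrt(W^2), N = n/sqrt(W^2)
H = (E*n - 2*F*m + G*l) / (2*(EG - F^2)*sqrt(W^2)); E*n - 2*F*m + G*l = -97/32, EG - F^2 = 93/32, so H = (-97/186)/sqrt(93/32)


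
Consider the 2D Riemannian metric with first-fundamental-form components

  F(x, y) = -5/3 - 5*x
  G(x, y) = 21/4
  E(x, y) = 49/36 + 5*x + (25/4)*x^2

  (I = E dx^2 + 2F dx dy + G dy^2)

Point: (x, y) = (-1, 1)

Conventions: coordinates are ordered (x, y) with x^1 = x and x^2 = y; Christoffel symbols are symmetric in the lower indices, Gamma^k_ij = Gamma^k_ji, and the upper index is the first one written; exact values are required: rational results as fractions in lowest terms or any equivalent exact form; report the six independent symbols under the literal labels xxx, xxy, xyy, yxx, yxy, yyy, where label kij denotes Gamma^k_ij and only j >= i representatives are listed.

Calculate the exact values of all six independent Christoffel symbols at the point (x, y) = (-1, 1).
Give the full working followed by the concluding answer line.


E = 47/18, F = 10/3, G = 21/4 at the point
E_x = -15/2, E_y = 0, F_x = -5, F_y = 0, G_x = 0, G_y = 0
EG - F^2 = 187/72;  g^inv = (72/187) * [[21/4, -10/3], [-10/3, 47/18]]
first-kind symbols [ij,l] = (1/2)(d_i g_jl + d_j g_il - d_l g_ij): [xx,x] = E_x/2 = -15/4, [xx,y] = F_x - E_y/2 = -5, [xy,x] = E_y/2 = 0, [xy,y] = G_x/2 = 0, [yy,x] = F_y - G_x/2 = 0, [yy,y] = G_y/2 = 0
Gamma^x_ij = (G*[ij,x] - F*[ij,y])/(EG - F^2), Gamma^y_ij = (E*[ij,y] - F*[ij,x])/(EG - F^2)

Answer: Gamma_xxx = -435/374, Gamma_xxy = 0, Gamma_xyy = 0, Gamma_yxx = -40/187, Gamma_yxy = 0, Gamma_yyy = 0


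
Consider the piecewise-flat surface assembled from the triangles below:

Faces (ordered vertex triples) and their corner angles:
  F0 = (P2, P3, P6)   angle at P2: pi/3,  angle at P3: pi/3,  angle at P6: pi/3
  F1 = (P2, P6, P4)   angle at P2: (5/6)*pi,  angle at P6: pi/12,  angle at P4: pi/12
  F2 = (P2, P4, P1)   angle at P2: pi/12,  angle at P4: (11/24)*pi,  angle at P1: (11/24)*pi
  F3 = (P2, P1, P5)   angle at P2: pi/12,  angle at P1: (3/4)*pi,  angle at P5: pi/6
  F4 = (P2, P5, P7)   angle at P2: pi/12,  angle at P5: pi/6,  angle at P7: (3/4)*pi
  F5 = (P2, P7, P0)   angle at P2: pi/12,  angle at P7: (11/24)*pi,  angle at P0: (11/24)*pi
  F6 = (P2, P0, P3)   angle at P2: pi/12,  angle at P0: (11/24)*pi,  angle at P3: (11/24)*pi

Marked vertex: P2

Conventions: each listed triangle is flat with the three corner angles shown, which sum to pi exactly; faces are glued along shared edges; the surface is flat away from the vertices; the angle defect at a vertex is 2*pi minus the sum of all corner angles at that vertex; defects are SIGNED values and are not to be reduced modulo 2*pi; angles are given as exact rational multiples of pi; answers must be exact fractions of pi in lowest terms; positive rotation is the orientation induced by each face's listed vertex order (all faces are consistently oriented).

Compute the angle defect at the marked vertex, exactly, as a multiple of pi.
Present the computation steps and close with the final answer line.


Sum of corner angles at P2: (19/12)*pi
defect = 2*pi - (19/12)*pi

Answer: defect(P2) = (5/12)*pi


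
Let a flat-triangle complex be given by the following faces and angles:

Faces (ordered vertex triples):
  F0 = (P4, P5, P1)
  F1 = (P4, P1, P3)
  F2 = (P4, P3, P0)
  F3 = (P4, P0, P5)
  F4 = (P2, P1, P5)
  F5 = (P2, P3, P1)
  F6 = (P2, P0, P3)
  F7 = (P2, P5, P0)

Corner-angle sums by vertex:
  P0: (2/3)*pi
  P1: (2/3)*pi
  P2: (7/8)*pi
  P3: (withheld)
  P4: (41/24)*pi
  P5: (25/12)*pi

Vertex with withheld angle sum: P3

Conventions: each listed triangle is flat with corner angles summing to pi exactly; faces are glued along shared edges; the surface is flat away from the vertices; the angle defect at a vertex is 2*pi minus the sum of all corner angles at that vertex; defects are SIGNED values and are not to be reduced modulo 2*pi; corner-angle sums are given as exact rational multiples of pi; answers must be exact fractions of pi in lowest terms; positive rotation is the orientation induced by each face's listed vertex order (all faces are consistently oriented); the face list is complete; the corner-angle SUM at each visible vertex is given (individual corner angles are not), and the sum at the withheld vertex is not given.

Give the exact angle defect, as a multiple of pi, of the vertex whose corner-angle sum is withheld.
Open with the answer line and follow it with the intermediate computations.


Answer: defect(P3) = 0

V = 6, E = 12, F = 8; chi = V - E + F = 2
Gauss-Bonnet: total defect = 2*pi*chi = 4*pi; visible defects sum to 4*pi


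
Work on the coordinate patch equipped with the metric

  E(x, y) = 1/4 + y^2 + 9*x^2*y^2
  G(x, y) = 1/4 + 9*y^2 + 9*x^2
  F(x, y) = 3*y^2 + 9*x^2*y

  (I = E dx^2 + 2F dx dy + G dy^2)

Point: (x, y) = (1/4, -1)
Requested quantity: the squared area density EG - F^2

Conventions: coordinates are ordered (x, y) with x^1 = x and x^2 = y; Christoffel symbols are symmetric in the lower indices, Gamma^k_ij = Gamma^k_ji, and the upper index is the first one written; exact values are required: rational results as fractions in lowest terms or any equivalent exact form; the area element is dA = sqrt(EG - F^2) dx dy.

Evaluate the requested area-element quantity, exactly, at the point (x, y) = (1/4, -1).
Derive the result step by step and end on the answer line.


E = 29/16, F = 39/16, G = 157/16; EG - F^2 = 379/32

Answer: EG - F^2 = 379/32


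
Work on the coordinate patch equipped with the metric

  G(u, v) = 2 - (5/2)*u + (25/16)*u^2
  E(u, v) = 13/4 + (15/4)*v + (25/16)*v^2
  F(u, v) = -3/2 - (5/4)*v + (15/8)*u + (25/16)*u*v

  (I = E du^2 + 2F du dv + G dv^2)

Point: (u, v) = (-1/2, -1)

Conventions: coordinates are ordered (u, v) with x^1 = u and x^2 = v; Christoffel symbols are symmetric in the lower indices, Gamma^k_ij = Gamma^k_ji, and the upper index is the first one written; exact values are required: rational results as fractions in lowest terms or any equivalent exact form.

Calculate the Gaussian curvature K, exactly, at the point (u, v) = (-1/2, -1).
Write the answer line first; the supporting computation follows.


Answer: K = -6400/56169

E = 17/16, F = -13/32, G = 233/64, EG - F^2 = 237/64 at the point
E_u = 0, E_v = 5/8, F_u = 5/16, F_v = -65/32, G_u = -65/16, G_v = 0
E_vv = 25/8, F_uv = 25/16, G_uu = 25/8
The intrinsic route: Brioschi's K = (det M1 - det M2)/(EG - F^2)^2.
M1 = [[-E_vv/2 + F_uv - G_uu/2, E_u/2, F_u - E_v/2], [F_v - G_u/2, E, F], [G_v/2, F, G]] = [[-25/16, 0, 0], [0, 17/16, -13/32], [0, -13/32, 233/64]]; det M1 = -5925/1024
M2 = [[0, E_v/2, G_u/2], [E_v/2, E, F], [G_u/2, F, G]] = [[0, 5/16, -65/32], [5/16, 17/16, -13/32], [-65/32, -13/32, 233/64]]; det M2 = -4325/1024
det M1 - det M2 = -25/16; K = -25/16 / (237/64)^2 = -6400/56169


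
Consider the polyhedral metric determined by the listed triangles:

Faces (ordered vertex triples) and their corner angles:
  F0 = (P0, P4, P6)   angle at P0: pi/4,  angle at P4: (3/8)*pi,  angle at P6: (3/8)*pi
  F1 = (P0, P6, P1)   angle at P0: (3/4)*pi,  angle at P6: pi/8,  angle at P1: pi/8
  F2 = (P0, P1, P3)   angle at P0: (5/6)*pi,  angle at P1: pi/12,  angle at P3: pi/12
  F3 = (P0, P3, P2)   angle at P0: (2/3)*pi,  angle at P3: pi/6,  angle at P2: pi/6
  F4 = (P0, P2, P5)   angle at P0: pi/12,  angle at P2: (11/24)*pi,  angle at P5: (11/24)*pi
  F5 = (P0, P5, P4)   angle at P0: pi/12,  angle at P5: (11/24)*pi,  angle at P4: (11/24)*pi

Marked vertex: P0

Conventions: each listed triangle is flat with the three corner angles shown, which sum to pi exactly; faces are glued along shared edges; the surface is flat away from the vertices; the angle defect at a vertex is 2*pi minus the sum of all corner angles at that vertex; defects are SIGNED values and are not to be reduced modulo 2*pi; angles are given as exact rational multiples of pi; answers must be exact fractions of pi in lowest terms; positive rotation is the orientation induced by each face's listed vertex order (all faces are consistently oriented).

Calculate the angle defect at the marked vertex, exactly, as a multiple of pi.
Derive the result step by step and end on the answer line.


Sum of corner angles at P0: (8/3)*pi
defect = 2*pi - (8/3)*pi

Answer: defect(P0) = (-2/3)*pi


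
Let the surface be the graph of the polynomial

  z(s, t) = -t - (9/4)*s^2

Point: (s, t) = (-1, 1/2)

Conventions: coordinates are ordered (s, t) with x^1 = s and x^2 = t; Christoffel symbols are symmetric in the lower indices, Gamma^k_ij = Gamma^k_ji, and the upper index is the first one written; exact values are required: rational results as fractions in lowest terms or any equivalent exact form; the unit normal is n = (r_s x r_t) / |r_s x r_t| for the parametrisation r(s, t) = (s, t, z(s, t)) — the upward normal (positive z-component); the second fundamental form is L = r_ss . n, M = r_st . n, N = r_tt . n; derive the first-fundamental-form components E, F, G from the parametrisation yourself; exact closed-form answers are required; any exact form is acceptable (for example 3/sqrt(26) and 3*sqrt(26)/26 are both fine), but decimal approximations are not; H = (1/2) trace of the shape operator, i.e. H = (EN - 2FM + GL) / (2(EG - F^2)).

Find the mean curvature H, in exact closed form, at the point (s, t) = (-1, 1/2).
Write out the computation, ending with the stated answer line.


z_s = 9/2, z_t = -1, z_ss = -9/2, z_st = 0, z_tt = 0
E = 85/4, F = -9/2, G = 2; answer radicand W^2 = 89/4
unnormalised second-form numerators: l = -9/2, m = 0, n = 0; L = l/sqrt(89/4), and similarly M = m/sqrt(W^2), N = n/sqrt(W^2)
H = (E*n - 2*F*m + G*l) / (2*(EG - F^2)*sqrt(W^2)); E*n - 2*F*m + G*l = -9, EG - F^2 = 89/4, so H = (-18/89)/sqrt(89/4)

Answer: H = -36*sqrt(89)/7921


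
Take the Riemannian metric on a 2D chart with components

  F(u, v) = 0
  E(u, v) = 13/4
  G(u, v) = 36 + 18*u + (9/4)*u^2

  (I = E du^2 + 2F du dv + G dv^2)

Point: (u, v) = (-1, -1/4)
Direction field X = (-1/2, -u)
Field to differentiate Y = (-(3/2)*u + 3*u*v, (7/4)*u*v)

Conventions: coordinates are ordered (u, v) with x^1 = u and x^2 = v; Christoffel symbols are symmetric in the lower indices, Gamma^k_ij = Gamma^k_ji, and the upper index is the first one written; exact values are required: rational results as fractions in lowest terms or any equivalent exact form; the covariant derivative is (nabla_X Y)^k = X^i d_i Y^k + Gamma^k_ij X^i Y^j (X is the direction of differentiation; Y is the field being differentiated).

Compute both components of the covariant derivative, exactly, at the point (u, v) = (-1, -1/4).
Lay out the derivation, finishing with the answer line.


E = 13/4, F = 0, G = 81/4 at the point
E_u = 0, E_v = 0, F_u = 0, F_v = 0, G_u = 27/2, G_v = 0
EG - F^2 = 1053/16;  g^inv = (16/1053) * [[81/4, 0], [0, 13/4]]
first-kind symbols [ij,l] = (1/2)(d_i g_jl + d_j g_il - d_l g_ij): [uu,u] = E_u/2 = 0, [uu,v] = F_u - E_v/2 = 0, [uv,u] = E_v/2 = 0, [uv,v] = G_u/2 = 27/4, [vv,u] = F_v - G_u/2 = -27/4, [vv,v] = G_v/2 = 0
Gamma^u_ij = (G*[ij,u] - F*[ij,v])/(EG - F^2), Gamma^v_ij = (E*[ij,v] - F*[ij,u])/(EG - F^2)
Gamma_uuu = 0, Gamma_uuv = 0, Gamma_uvv = -27/13, Gamma_vuu = 0, Gamma_vuv = 1/3, Gamma_vvv = 0
X = (-1/2, 1), Y = (9/4, 7/16) at the point

Answer: (nabla_X Y)^u = -579/208, (nabla_X Y)^v = -41/48


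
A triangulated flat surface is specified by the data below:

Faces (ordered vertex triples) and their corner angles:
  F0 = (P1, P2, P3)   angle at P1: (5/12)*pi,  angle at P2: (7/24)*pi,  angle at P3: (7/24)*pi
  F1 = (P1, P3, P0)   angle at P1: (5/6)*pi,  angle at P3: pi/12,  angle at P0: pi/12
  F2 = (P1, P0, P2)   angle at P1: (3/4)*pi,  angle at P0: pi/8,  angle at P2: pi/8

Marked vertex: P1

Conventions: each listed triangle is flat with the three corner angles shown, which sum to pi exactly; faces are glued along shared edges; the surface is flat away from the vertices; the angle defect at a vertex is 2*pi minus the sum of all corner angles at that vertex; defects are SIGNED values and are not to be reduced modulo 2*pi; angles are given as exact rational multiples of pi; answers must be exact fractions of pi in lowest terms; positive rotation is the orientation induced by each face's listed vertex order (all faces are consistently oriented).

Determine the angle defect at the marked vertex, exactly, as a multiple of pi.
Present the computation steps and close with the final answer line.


Sum of corner angles at P1: 2*pi
defect = 2*pi - 2*pi

Answer: defect(P1) = 0


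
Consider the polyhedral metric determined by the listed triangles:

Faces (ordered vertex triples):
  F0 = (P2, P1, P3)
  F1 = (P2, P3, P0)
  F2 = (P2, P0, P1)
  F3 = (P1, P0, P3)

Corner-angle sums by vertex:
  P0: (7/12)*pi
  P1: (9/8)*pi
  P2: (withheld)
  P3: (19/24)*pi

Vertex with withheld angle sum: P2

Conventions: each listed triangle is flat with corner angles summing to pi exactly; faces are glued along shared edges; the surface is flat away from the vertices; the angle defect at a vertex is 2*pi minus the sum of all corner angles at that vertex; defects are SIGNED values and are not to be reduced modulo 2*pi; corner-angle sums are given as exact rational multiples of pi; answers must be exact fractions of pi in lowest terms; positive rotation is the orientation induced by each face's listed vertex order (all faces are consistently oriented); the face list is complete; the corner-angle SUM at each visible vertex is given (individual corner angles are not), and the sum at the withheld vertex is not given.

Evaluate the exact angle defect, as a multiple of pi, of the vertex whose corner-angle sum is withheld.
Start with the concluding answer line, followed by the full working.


Answer: defect(P2) = pi/2

V = 4, E = 6, F = 4; chi = V - E + F = 2
Gauss-Bonnet: total defect = 2*pi*chi = 4*pi; visible defects sum to (7/2)*pi


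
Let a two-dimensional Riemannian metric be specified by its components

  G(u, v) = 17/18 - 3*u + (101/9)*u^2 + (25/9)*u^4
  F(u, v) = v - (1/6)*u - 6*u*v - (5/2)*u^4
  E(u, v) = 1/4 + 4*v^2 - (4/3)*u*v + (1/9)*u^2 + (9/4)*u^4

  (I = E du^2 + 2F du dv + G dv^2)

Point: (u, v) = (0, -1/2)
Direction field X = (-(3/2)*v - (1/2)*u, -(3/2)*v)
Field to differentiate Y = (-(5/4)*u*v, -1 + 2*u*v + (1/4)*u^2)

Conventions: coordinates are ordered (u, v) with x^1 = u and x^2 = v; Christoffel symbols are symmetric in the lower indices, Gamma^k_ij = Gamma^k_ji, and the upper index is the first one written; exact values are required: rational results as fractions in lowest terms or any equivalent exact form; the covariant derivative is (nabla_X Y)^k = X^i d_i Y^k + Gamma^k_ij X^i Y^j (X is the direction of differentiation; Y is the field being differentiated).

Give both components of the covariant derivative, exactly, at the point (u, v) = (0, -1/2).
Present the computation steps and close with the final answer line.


E = 5/4, F = -1/2, G = 17/18 at the point
E_u = 2/3, E_v = -4, F_u = 17/6, F_v = 1, G_u = -3, G_v = 0
EG - F^2 = 67/72;  g^inv = (72/67) * [[17/18, 1/2], [1/2, 5/4]]
first-kind symbols [ij,l] = (1/2)(d_i g_jl + d_j g_il - d_l g_ij): [uu,u] = E_u/2 = 1/3, [uu,v] = F_u - E_v/2 = 29/6, [uv,u] = E_v/2 = -2, [uv,v] = G_u/2 = -3/2, [vv,u] = F_v - G_u/2 = 5/2, [vv,v] = G_v/2 = 0
Gamma^u_ij = (G*[ij,u] - F*[ij,v])/(EG - F^2), Gamma^v_ij = (E*[ij,v] - F*[ij,u])/(EG - F^2)
Gamma_uuu = 590/201, Gamma_uuv = -190/67, Gamma_uvv = 170/67, Gamma_vuu = 447/67, Gamma_vuv = -207/67, Gamma_vvv = 90/67
X = (3/4, 3/4), Y = (0, -1) at the point

Answer: (nabla_X Y)^u = 1485/2144, (nabla_X Y)^v = 75/134


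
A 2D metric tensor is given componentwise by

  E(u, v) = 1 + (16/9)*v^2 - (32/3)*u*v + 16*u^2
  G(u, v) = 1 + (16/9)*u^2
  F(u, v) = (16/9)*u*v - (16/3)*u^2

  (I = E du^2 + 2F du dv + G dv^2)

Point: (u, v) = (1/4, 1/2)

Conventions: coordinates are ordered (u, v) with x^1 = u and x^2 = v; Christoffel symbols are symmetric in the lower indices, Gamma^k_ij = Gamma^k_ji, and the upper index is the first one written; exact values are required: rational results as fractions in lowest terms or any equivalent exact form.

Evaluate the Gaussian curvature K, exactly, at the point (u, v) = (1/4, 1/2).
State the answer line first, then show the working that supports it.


Answer: K = -144/121

E = 10/9, F = -1/9, G = 10/9, EG - F^2 = 11/9 at the point
E_u = 8/3, E_v = -8/9, F_u = -16/9, F_v = 4/9, G_u = 8/9, G_v = 0
E_vv = 32/9, F_uv = 16/9, G_uu = 32/9
The intrinsic route: Brioschi's K = (det M1 - det M2)/(EG - F^2)^2.
M1 = [[-E_vv/2 + F_uv - G_uu/2, E_u/2, F_u - E_v/2], [F_v - G_u/2, E, F], [G_v/2, F, G]] = [[-16/9, 4/3, -4/3], [0, 10/9, -1/9], [0, -1/9, 10/9]]; det M1 = -176/81
M2 = [[0, E_v/2, G_u/2], [E_v/2, E, F], [G_u/2, F, G]] = [[0, -4/9, 4/9], [-4/9, 10/9, -1/9], [4/9, -1/9, 10/9]]; det M2 = -32/81
det M1 - det M2 = -16/9; K = -16/9 / (11/9)^2 = -144/121


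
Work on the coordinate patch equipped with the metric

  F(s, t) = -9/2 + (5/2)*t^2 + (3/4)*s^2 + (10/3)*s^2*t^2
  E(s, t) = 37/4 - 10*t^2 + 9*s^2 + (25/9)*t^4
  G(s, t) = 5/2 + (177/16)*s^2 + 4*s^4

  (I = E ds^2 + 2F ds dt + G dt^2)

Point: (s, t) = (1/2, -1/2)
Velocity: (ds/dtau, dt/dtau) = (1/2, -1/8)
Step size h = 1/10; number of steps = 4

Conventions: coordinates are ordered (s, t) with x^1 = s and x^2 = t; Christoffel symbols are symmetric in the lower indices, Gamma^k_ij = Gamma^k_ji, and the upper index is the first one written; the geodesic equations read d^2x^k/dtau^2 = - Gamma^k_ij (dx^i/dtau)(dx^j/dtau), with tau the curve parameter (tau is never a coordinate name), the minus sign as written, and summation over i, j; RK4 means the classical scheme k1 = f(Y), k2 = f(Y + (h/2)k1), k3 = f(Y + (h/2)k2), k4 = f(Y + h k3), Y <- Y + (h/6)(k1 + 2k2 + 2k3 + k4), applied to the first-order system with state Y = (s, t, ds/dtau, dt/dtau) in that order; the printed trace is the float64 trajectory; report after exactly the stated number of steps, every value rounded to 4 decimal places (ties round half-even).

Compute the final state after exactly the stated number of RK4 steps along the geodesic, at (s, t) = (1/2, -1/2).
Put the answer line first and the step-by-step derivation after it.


Answer: s = 0.6997, t = -0.5330, ds/dtau = 0.4882, dt/dtau = -0.0544

f(Y) = (ds/dtau, dt/dtau, -Gamma^s_ij Y'^i Y'^j, -Gamma^t_ij Y'^i Y'^j) with the Gammas evaluated at the stage position; h = 0.100000; intermediate values shown to 6 dp
step 0: s = 0.5000, t = -0.5000, ds/dtau = 0.5000, dt/dtau = -0.1250
step 1:
  k1: at (s, t) = (0.500000, -0.500000), (ds/dtau, dt/dtau) = (0.500000, -0.125000); Gamma_sss = 0.398748, Gamma_sst = 1.207243, Gamma_stt = -1.413465, Gamma_tss = -0.242024, Gamma_tst = 1.945645, Gamma_ttt = -0.891591; k1 = (0.500000, -0.125000, 0.073304, 0.317643)
  k2: at (s, t) = (0.525000, -0.506250), (ds/dtau, dt/dtau) = (0.503665, -0.109118); Gamma_sss = 0.431487, Gamma_sst = 1.143169, Gamma_stt = -1.417622, Gamma_tss = -0.202075, Gamma_tst = 1.857474, Gamma_ttt = -0.827638; k2 = (0.503665, -0.109118, 0.033075, 0.265286)
  k3: at (s, t) = (0.525183, -0.505456), (ds/dtau, dt/dtau) = (0.501654, -0.111736); Gamma_sss = 0.431448, Gamma_sst = 1.141928, Gamma_stt = -1.416133, Gamma_tss = -0.201433, Gamma_tst = 1.856968, Gamma_ttt = -0.826998; k3 = (0.501654, -0.111736, 0.037120, 0.269193)
  k4: at (s, t) = (0.550165, -0.511174), (ds/dtau, dt/dtau) = (0.503712, -0.098081); Gamma_sss = 0.459391, Gamma_sst = 1.082346, Gamma_stt = -1.422213, Gamma_tss = -0.168030, Gamma_tst = 1.778131, Gamma_ttt = -0.768011; k4 = (0.503712, -0.098081, 0.004067, 0.225717)
  Y <- Y + (h/6)(k1 + 2k2 + 2k3 + k4): s = 0.5502, t = -0.5111, ds/dtau = 0.5036, dt/dtau = -0.0981
step 2:
  k1: at (s, t) = (0.550239, -0.511080), (ds/dtau, dt/dtau) = (0.503629, -0.098128); Gamma_sss = 0.459429, Gamma_sst = 1.082082, Gamma_stt = -1.422036, Gamma_tss = -0.167898, Gamma_tst = 1.777928, Gamma_ttt = -0.767827; k1 = (0.503629, -0.098128, 0.004116, 0.225711)
  k2: at (s, t) = (0.575421, -0.515986), (ds/dtau, dt/dtau) = (0.503835, -0.086843); Gamma_sss = 0.483334, Gamma_sst = 1.025707, Gamma_stt = -1.429189, Gamma_tss = -0.139507, Gamma_tst = 1.706700, Gamma_ttt = -0.712754; k2 = (0.503835, -0.086843, -0.022158, 0.190140)
  k3: at (s, t) = (0.575431, -0.515422), (ds/dtau, dt/dtau) = (0.502521, -0.088621); Gamma_sss = 0.483129, Gamma_sst = 1.025243, Gamma_stt = -1.428184, Gamma_tss = -0.139311, Gamma_tst = 1.706779, Gamma_ttt = -0.712685; k3 = (0.502521, -0.088621, -0.019471, 0.192796)
  k4: at (s, t) = (0.600491, -0.519942), (ds/dtau, dt/dtau) = (0.501682, -0.078848); Gamma_sss = 0.503372, Gamma_sst = 0.972847, Gamma_stt = -1.436930, Gamma_tss = -0.115602, Gamma_tst = 1.643041, Gamma_ttt = -0.661925; k4 = (0.501682, -0.078848, -0.040792, 0.163198)
  Y <- Y + (h/6)(k1 + 2k2 + 2k3 + k4): s = 0.6005, t = -0.5199, ds/dtau = 0.5016, dt/dtau = -0.0789
step 3:
  k1: at (s, t) = (0.600540, -0.519878), (ds/dtau, dt/dtau) = (0.501630, -0.078882); Gamma_sss = 0.503380, Gamma_sst = 0.972698, Gamma_stt = -1.436821, Gamma_tss = -0.115540, Gamma_tst = 1.642940, Gamma_ttt = -0.661829; k1 = (0.501630, -0.078882, -0.040748, 0.163212)
  k2: at (s, t) = (0.625621, -0.523822), (ds/dtau, dt/dtau) = (0.499593, -0.070721); Gamma_sss = 0.520474, Gamma_sst = 0.923412, Gamma_stt = -1.446562, Gamma_tss = -0.095512, Gamma_tst = 1.585476, Gamma_ttt = -0.614663; k2 = (0.499593, -0.070721, -0.057420, 0.138949)
  k3: at (s, t) = (0.625519, -0.523414), (ds/dtau, dt/dtau) = (0.498759, -0.071934); Gamma_sss = 0.520248, Gamma_sst = 0.923352, Gamma_stt = -1.445834, Gamma_tss = -0.095490, Gamma_tst = 1.585784, Gamma_ttt = -0.614860; k3 = (0.498759, -0.071934, -0.055680, 0.140725)
  k4: at (s, t) = (0.650416, -0.527072), (ds/dtau, dt/dtau) = (0.496062, -0.064809); Gamma_sss = 0.534601, Gamma_sst = 0.877459, Gamma_stt = -1.456813, Gamma_tss = -0.078735, Gamma_tst = 1.534177, Gamma_ttt = -0.571317; k4 = (0.496062, -0.064809, -0.069015, 0.120420)
  Y <- Y + (h/6)(k1 + 2k2 + 2k3 + k4): s = 0.6504, t = -0.5270, ds/dtau = 0.4960, dt/dtau = -0.0648
step 4:
  k1: at (s, t) = (0.650446, -0.527028), (ds/dtau, dt/dtau) = (0.496031, -0.064832); Gamma_sss = 0.534597, Gamma_sst = 0.877376, Gamma_stt = -1.456744, Gamma_tss = -0.078706, Gamma_tst = 1.534128, Gamma_ttt = -0.571269; k1 = (0.496031, -0.064832, -0.068982, 0.120438)
  k2: at (s, t) = (0.675248, -0.530270), (ds/dtau, dt/dtau) = (0.492582, -0.058810); Gamma_sss = 0.546557, Gamma_sst = 0.834289, Gamma_stt = -1.468538, Gamma_tss = -0.064575, Gamma_tst = 1.487526, Gamma_ttt = -0.530859; k2 = (0.492582, -0.058810, -0.079199, 0.103688)
  k3: at (s, t) = (0.675075, -0.529969), (ds/dtau, dt/dtau) = (0.492071, -0.059648); Gamma_sss = 0.546361, Gamma_sst = 0.834431, Gamma_stt = -1.467971, Gamma_tss = -0.064612, Gamma_tst = 1.487899, Gamma_ttt = -0.531165; k3 = (0.492071, -0.059648, -0.078087, 0.104877)
  k4: at (s, t) = (0.699653, -0.532993), (ds/dtau, dt/dtau) = (0.488222, -0.054344); Gamma_sss = 0.556281, Gamma_sst = 0.794197, Gamma_stt = -1.480687, Gamma_tss = -0.052752, Gamma_tst = 1.445832, Gamma_ttt = -0.493763; k4 = (0.488222, -0.054344, -0.086079, 0.090754)
  Y <- Y + (h/6)(k1 + 2k2 + 2k3 + k4): s = 0.6997, t = -0.5330, ds/dtau = 0.4882, dt/dtau = -0.0544


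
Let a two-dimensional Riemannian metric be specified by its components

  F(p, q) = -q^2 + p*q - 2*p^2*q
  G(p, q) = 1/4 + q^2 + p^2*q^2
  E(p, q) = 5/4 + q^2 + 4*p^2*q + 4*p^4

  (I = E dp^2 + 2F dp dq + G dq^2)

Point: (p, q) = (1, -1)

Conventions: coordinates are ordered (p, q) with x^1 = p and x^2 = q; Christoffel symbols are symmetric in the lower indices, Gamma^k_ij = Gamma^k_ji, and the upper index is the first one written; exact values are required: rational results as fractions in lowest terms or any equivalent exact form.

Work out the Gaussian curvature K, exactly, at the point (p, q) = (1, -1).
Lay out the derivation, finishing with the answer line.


E = 9/4, F = 0, G = 9/4, EG - F^2 = 81/16 at the point
E_p = 8, E_q = 2, F_p = 3, F_q = 1, G_p = 2, G_q = -4
E_qq = 2, F_pq = -3, G_pp = 2
By Brioschi, K is (det M1 - det M2) divided by (EG - F^2) squared.
M1 = [[-E_qq/2 + F_pq - G_pp/2, E_p/2, F_p - E_q/2], [F_q - G_p/2, E, F], [G_q/2, F, G]] = [[-5, 4, 2], [0, 9/4, 0], [-2, 0, 9/4]]; det M1 = -261/16
M2 = [[0, E_q/2, G_p/2], [E_q/2, E, F], [G_p/2, F, G]] = [[0, 1, 1], [1, 9/4, 0], [1, 0, 9/4]]; det M2 = -9/2
det M1 - det M2 = -189/16; K = -189/16 / (81/16)^2 = -112/243

Answer: K = -112/243


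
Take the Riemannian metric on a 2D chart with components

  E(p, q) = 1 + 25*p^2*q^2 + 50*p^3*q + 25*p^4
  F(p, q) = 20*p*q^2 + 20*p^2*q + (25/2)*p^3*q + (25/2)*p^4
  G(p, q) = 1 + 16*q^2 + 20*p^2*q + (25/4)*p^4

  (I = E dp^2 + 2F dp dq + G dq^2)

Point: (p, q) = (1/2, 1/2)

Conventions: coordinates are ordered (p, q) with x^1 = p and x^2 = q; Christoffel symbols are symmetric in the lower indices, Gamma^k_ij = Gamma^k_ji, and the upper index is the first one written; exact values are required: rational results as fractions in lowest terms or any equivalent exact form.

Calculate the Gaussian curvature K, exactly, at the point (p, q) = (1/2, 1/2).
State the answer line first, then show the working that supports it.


Answer: K = 19456/163805

E = 29/4, F = 105/16, G = 505/64, EG - F^2 = 905/64 at the point
E_p = 75/2, E_q = 25/2, F_p = 415/16, F_q = 265/16, G_p = 105/8, G_q = 21
E_qq = 25/2, F_pq = 395/8, G_pp = 155/4
Brioschi: K = (det M1 - det M2) / (EG - F^2)^2 with the standard first/second-derivative matrices M1, M2.
M1 = [[-E_qq/2 + F_pq - G_pp/2, E_p/2, F_p - E_q/2], [F_q - G_p/2, E, F], [G_q/2, F, G]] = [[95/4, 75/4, 315/16], [10, 29/4, 105/16], [21/2, 105/16, 505/64]]; det M1 = -14945/256
M2 = [[0, E_q/2, G_p/2], [E_q/2, E, F], [G_p/2, F, G]] = [[0, 25/4, 105/16], [25/4, 29/4, 105/16], [105/16, 105/16, 505/64]]; det M2 = -21025/256
det M1 - det M2 = 95/4; K = 95/4 / (905/64)^2 = 19456/163805


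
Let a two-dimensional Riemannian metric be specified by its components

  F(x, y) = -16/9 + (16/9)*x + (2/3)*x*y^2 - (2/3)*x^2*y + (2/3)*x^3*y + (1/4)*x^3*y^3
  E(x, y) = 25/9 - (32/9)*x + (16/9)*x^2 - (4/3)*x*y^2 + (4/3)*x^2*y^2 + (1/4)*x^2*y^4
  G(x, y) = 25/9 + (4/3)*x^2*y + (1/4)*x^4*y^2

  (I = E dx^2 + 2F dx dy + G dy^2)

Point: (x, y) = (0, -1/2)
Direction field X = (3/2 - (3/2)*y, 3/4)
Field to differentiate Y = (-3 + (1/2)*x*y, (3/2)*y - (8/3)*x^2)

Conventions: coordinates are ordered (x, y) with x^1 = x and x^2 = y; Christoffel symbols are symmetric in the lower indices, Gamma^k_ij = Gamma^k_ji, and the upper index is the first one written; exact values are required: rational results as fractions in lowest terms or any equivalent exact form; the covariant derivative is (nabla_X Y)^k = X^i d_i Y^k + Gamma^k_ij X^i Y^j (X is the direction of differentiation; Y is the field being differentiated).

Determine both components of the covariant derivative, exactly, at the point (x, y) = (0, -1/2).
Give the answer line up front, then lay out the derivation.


Answer: (nabla_X Y)^x = 1521/656, (nabla_X Y)^y = -72/41

E = 25/9, F = -16/9, G = 25/9 at the point
E_x = -35/9, E_y = 0, F_x = 35/18, F_y = 0, G_x = 0, G_y = 0
EG - F^2 = 41/9;  g^inv = (9/41) * [[25/9, 16/9], [16/9, 25/9]]
first-kind symbols [ij,l] = (1/2)(d_i g_jl + d_j g_il - d_l g_ij): [xx,x] = E_x/2 = -35/18, [xx,y] = F_x - E_y/2 = 35/18, [xy,x] = E_y/2 = 0, [xy,y] = G_x/2 = 0, [yy,x] = F_y - G_x/2 = 0, [yy,y] = G_y/2 = 0
Gamma^x_ij = (G*[ij,x] - F*[ij,y])/(EG - F^2), Gamma^y_ij = (E*[ij,y] - F*[ij,x])/(EG - F^2)
Gamma_xxx = -35/82, Gamma_xxy = 0, Gamma_xyy = 0, Gamma_yxx = 35/82, Gamma_yxy = 0, Gamma_yyy = 0
X = (9/4, 3/4), Y = (-3, -3/4) at the point


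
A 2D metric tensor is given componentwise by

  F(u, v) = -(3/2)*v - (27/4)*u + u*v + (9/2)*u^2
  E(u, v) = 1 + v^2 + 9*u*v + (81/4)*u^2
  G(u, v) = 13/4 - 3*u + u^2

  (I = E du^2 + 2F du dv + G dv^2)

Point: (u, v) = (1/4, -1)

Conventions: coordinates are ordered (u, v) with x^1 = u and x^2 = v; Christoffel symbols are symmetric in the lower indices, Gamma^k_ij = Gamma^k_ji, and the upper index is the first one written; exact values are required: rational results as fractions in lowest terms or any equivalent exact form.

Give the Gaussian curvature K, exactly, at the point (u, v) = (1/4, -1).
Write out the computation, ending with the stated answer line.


E = 65/64, F = -5/32, G = 41/16, EG - F^2 = 165/64 at the point
E_u = 9/8, E_v = 1/4, F_u = -11/2, F_v = -5/4, G_u = -5/2, G_v = 0
E_vv = 2, F_uv = 1, G_uu = 2
Brioschi: K = (det M1 - det M2) / (EG - F^2)^2 with the standard first/second-derivative matrices M1, M2.
M1 = [[-E_vv/2 + F_uv - G_uu/2, E_u/2, F_u - E_v/2], [F_v - G_u/2, E, F], [G_v/2, F, G]] = [[-1, 9/16, -45/8], [0, 65/64, -5/32], [0, -5/32, 41/16]]; det M1 = -165/64
M2 = [[0, E_v/2, G_u/2], [E_v/2, E, F], [G_u/2, F, G]] = [[0, 1/8, -5/4], [1/8, 65/64, -5/32], [-5/4, -5/32, 41/16]]; det M2 = -101/64
det M1 - det M2 = -1; K = -1 / (165/64)^2 = -4096/27225

Answer: K = -4096/27225


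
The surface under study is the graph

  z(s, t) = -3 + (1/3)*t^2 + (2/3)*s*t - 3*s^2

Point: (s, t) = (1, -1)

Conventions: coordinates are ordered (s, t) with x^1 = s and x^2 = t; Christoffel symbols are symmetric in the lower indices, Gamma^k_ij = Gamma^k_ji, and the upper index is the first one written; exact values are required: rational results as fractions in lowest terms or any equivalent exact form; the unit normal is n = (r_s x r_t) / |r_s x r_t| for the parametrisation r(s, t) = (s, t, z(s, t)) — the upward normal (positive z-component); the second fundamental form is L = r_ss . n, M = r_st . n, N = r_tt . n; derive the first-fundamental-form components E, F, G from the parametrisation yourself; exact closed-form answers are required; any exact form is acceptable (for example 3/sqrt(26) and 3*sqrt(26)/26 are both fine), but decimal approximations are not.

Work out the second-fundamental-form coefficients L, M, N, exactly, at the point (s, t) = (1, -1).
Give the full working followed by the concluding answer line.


z_s = -20/3, z_t = 0, z_ss = -6, z_st = 2/3, z_tt = 2/3
E = 409/9, F = 0, G = 1; answer radicand W^2 = 409/9
unnormalised second-form numerators: l = -6, m = 2/3, n = 2/3; L = l/sqrt(409/9), and similarly M = m/sqrt(W^2), N = n/sqrt(W^2)

Answer: L = -18*sqrt(409)/409, M = 2*sqrt(409)/409, N = 2*sqrt(409)/409


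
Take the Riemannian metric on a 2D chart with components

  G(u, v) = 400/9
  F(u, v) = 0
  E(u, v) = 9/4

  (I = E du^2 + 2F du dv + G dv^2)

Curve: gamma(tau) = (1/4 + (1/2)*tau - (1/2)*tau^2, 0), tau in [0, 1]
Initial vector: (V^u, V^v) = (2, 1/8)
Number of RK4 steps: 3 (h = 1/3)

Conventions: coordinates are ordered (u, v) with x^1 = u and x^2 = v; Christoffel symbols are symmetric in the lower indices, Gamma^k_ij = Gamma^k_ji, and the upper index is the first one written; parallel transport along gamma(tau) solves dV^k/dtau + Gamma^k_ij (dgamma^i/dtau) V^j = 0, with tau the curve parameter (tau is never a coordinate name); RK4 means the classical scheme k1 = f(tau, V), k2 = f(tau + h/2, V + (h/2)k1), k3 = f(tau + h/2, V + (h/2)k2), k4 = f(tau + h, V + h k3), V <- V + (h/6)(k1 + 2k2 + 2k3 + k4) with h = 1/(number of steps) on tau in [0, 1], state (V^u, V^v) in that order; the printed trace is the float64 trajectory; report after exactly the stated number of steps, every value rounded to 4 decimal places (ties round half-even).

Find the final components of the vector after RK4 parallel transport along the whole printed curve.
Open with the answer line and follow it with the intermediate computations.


Answer: V^u = 2.0000, V^v = 0.1250

gamma'(tau) = (1/2 - tau, 0); f(tau, V)^k = -Gamma^k_ij(gamma(tau)) gamma'^i(tau) V^j; h = 1/3; intermediate values shown to 6 dp
curve data and Christoffel symbols at the stage parameters:
  tau = 0.000000: gamma = (0.250000, 0.000000), gamma' = (0.500000, 0.000000); Gamma_uuu = 0.000000, Gamma_uuv = 0.000000, Gamma_uvv = 0.000000, Gamma_vuu = 0.000000, Gamma_vuv = 0.000000, Gamma_vvv = 0.000000
  tau = 0.166667: gamma = (0.319444, 0.000000), gamma' = (0.333333, 0.000000); Gamma_uuu = 0.000000, Gamma_uuv = 0.000000, Gamma_uvv = 0.000000, Gamma_vuu = 0.000000, Gamma_vuv = 0.000000, Gamma_vvv = 0.000000
  tau = 0.333333: gamma = (0.361111, 0.000000), gamma' = (0.166667, 0.000000); Gamma_uuu = 0.000000, Gamma_uuv = 0.000000, Gamma_uvv = 0.000000, Gamma_vuu = 0.000000, Gamma_vuv = 0.000000, Gamma_vvv = 0.000000
  tau = 0.500000: gamma = (0.375000, 0.000000), gamma' = (0.000000, 0.000000); Gamma_uuu = 0.000000, Gamma_uuv = 0.000000, Gamma_uvv = 0.000000, Gamma_vuu = 0.000000, Gamma_vuv = 0.000000, Gamma_vvv = 0.000000
  tau = 0.666667: gamma = (0.361111, 0.000000), gamma' = (-0.166667, 0.000000); Gamma_uuu = 0.000000, Gamma_uuv = 0.000000, Gamma_uvv = 0.000000, Gamma_vuu = 0.000000, Gamma_vuv = 0.000000, Gamma_vvv = 0.000000
  tau = 0.833333: gamma = (0.319444, 0.000000), gamma' = (-0.333333, 0.000000); Gamma_uuu = 0.000000, Gamma_uuv = 0.000000, Gamma_uvv = 0.000000, Gamma_vuu = 0.000000, Gamma_vuv = 0.000000, Gamma_vvv = 0.000000
  tau = 1.000000: gamma = (0.250000, 0.000000), gamma' = (-0.500000, 0.000000); Gamma_uuu = 0.000000, Gamma_uuv = 0.000000, Gamma_uvv = 0.000000, Gamma_vuu = 0.000000, Gamma_vuv = 0.000000, Gamma_vvv = 0.000000
step 0: V^u = 2.0000, V^v = 0.1250
step 1: k1 = (0.000000, 0.000000), k2 = (0.000000, 0.000000), k3 = (0.000000, 0.000000), k4 = (0.000000, 0.000000); V <- V + (h/6)(k1 + 2k2 + 2k3 + k4): V^u = 2.0000, V^v = 0.1250
step 2: k1 = (0.000000, 0.000000), k2 = (0.000000, 0.000000), k3 = (0.000000, 0.000000), k4 = (0.000000, 0.000000); V <- V + (h/6)(k1 + 2k2 + 2k3 + k4): V^u = 2.0000, V^v = 0.1250
step 3: k1 = (0.000000, 0.000000), k2 = (0.000000, 0.000000), k3 = (0.000000, 0.000000), k4 = (0.000000, 0.000000); V <- V + (h/6)(k1 + 2k2 + 2k3 + k4): V^u = 2.0000, V^v = 0.1250


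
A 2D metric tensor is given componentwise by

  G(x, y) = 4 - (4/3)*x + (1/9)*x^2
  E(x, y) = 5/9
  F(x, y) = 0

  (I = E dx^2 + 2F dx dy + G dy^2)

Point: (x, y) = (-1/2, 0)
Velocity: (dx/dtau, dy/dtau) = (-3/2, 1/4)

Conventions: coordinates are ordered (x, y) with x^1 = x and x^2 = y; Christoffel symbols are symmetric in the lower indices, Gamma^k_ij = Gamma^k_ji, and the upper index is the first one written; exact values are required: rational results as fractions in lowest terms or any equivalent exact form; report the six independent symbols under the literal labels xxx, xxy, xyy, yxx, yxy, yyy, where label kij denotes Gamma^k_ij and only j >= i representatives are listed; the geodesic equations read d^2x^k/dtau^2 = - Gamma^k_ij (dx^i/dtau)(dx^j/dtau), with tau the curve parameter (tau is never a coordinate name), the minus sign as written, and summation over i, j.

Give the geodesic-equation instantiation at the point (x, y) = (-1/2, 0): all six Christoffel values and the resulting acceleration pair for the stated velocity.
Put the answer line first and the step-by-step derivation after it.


Answer: Gamma_xxx = 0, Gamma_xxy = 0, Gamma_xyy = 13/10, Gamma_yxx = 0, Gamma_yxy = -2/13, Gamma_yyy = 0; accelerations (d^2x/dtau^2, d^2y/dtau^2) = (-13/160, -3/26)

E = 5/9, F = 0, G = 169/36 at the point
E_x = 0, E_y = 0, F_x = 0, F_y = 0, G_x = -13/9, G_y = 0
EG - F^2 = 845/324;  g^inv = (324/845) * [[169/36, 0], [0, 5/9]]
first-kind symbols [ij,l] = (1/2)(d_i g_jl + d_j g_il - d_l g_ij): [xx,x] = E_x/2 = 0, [xx,y] = F_x - E_y/2 = 0, [xy,x] = E_y/2 = 0, [xy,y] = G_x/2 = -13/18, [yy,x] = F_y - G_x/2 = 13/18, [yy,y] = G_y/2 = 0
Gamma^x_ij = (G*[ij,x] - F*[ij,y])/(EG - F^2), Gamma^y_ij = (E*[ij,y] - F*[ij,x])/(EG - F^2)
Gamma_xxx = 0, Gamma_xxy = 0, Gamma_xyy = 13/10, Gamma_yxx = 0, Gamma_yxy = -2/13, Gamma_yyy = 0
d^2x/dtau^2 = -(Gamma_xxx*(-3/2)^2 + 2*Gamma_xxy*(-3/2)*(1/4) + Gamma_xyy*(1/4)^2) = -13/160
d^2y/dtau^2 = -(Gamma_yxx*(-3/2)^2 + 2*Gamma_yxy*(-3/2)*(1/4) + Gamma_yyy*(1/4)^2) = -3/26


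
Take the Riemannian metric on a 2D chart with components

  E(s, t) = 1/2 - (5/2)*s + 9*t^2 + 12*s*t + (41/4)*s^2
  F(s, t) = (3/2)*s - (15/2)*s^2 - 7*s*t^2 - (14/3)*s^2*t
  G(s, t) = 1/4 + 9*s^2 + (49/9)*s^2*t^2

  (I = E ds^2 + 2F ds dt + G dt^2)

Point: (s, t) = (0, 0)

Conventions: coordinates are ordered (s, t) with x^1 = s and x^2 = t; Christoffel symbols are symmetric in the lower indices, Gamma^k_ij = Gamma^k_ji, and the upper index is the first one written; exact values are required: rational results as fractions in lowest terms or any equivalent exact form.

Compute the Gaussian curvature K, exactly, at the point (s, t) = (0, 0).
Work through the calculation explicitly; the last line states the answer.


E = 1/2, F = 0, G = 1/4, EG - F^2 = 1/8 at the point
E_s = -5/2, E_t = 0, F_s = 3/2, F_t = 0, G_s = 0, G_t = 0
E_tt = 18, F_st = 0, G_ss = 18
The intrinsic route: Brioschi's K = (det M1 - det M2)/(EG - F^2)^2.
M1 = [[-E_tt/2 + F_st - G_ss/2, E_s/2, F_s - E_t/2], [F_t - G_s/2, E, F], [G_t/2, F, G]] = [[-18, -5/4, 3/2], [0, 1/2, 0], [0, 0, 1/4]]; det M1 = -9/4
M2 = [[0, E_t/2, G_s/2], [E_t/2, E, F], [G_s/2, F, G]] = [[0, 0, 0], [0, 1/2, 0], [0, 0, 1/4]]; det M2 = 0
det M1 - det M2 = -9/4; K = -9/4 / (1/8)^2 = -144

Answer: K = -144


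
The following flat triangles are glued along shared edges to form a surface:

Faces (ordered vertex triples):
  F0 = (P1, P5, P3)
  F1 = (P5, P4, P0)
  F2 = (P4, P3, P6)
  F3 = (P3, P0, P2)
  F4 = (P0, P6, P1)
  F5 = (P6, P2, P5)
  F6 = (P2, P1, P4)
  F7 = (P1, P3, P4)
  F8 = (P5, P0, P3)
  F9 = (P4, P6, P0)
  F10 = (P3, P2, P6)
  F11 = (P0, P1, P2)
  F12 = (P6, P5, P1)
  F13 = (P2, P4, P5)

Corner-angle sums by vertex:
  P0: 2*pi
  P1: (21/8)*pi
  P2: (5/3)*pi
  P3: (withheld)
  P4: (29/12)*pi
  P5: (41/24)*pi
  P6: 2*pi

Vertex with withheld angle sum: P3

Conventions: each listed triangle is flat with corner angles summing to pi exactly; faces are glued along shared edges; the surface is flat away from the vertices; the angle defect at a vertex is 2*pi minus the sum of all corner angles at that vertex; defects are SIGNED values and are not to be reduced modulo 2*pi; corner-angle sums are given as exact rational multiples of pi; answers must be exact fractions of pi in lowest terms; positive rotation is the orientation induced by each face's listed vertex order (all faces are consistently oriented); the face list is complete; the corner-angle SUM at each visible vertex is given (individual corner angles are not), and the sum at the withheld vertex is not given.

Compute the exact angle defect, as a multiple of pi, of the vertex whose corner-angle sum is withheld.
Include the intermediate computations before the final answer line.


V = 7, E = 21, F = 14; chi = V - E + F = 0
Gauss-Bonnet: total defect = 2*pi*chi = 0; visible defects sum to (-5/12)*pi

Answer: defect(P3) = (5/12)*pi


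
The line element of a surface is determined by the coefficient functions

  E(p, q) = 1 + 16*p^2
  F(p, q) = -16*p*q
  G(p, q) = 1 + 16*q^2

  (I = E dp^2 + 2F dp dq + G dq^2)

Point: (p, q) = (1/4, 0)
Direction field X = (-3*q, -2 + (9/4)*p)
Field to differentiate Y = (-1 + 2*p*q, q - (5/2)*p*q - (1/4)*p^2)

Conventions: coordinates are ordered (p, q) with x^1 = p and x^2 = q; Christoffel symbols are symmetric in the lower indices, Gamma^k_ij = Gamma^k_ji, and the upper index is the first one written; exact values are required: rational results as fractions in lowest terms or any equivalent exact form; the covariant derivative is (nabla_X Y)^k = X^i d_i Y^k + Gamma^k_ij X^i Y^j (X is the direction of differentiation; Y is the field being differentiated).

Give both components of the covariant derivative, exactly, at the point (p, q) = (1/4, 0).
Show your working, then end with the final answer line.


E = 2, F = 0, G = 1 at the point
E_p = 8, E_q = 0, F_p = 0, F_q = -4, G_p = 0, G_q = 0
EG - F^2 = 2;  g^inv = (1/2) * [[1, 0], [0, 2]]
first-kind symbols [ij,l] = (1/2)(d_i g_jl + d_j g_il - d_l g_ij): [pp,p] = E_p/2 = 4, [pp,q] = F_p - E_q/2 = 0, [pq,p] = E_q/2 = 0, [pq,q] = G_p/2 = 0, [qq,p] = F_q - G_p/2 = -4, [qq,q] = G_q/2 = 0
Gamma^p_ij = (G*[ij,p] - F*[ij,q])/(EG - F^2), Gamma^q_ij = (E*[ij,q] - F*[ij,p])/(EG - F^2)
Gamma_ppp = 2, Gamma_ppq = 0, Gamma_pqq = -2, Gamma_qpp = 0, Gamma_qpq = 0, Gamma_qqq = 0
X = (0, -23/16), Y = (-1, -1/64) at the point

Answer: (nabla_X Y)^p = -391/512, (nabla_X Y)^q = -69/128
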